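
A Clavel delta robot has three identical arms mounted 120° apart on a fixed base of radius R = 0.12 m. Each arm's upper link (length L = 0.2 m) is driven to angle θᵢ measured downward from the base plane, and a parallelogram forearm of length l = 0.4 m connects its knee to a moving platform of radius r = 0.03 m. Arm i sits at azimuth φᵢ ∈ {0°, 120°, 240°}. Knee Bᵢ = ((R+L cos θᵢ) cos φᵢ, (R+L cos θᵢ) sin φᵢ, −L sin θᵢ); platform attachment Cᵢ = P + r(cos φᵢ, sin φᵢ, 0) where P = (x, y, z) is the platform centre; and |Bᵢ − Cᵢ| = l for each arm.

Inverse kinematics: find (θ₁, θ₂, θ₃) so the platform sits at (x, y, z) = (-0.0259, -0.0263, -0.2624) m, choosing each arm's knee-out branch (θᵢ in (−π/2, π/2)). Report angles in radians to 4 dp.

θ₁ = 0.0874, θ₂ = 0.0001, θ₃ = -0.2616

φ1=0.0° → target in arm frame (-0.0259, -0.0263)
  A=0.1159, B=-0.2624, C=(l²−L²−A²−y'²−z²)/(2L)=0.0926
  √(A²+B²)=0.2869;  θ1 = -1.1549+1.2423 ≈ 0.0874
rotate P by −φ2: (-0.0098, 0.0356, -0.2624)
  A=0.0998, B=-0.2624, C=(l²−L²−A²−y'²−z²)/(2L)=0.0998
  √(A²+B²)=0.2807;  θ2 = -1.2073+1.2074 ≈ 0.0001
φ3=240.0° → target in arm frame (0.0357, -0.0093)
  e−x'=0.0543;  (l²−L²−(e−x')²−y'²−z²)/2L = 0.1203
  √(A²+B²)=0.2680;  θ3 = -1.3668+1.1053 ≈ -0.2616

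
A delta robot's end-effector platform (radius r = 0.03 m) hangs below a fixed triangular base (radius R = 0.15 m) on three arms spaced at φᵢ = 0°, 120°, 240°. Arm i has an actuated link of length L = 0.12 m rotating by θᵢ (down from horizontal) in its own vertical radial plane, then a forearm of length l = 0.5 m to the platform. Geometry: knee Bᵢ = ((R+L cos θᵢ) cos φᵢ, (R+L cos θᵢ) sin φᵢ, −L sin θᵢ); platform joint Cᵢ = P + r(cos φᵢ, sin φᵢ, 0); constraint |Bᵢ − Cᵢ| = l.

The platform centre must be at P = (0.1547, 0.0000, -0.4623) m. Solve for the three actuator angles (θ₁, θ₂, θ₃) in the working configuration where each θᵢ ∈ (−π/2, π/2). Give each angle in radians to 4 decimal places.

arm 1 (φ=0.0°): x'=0.1547, y'=0.0000
  A cos θ + B sin θ = C:  -0.0347·cos θ + -0.4623·sin θ = 0.0861
  θ1 = atan2(B,A) + arccos(C/0.4636) = -0.2618
arm 2 (φ=120.0°): x'=-0.0773, y'=-0.1340
  A cos θ + B sin θ = C:  0.1973·cos θ + -0.4623·sin θ = -0.1459
  γ=atan2(-0.4623,0.1973)=-1.1673;  ψ=arccos(-0.2903)=1.8653;  θ2=γ+ψ≈0.6980
rotate P by −φ3: (-0.0774, 0.1340, -0.4623)
  A=0.1974, B=-0.4623, C=(l²−L²−A²−y'²−z²)/(2L)=-0.1459
  γ=atan2(-0.4623,0.1974)=-1.1673;  ψ=arccos(-0.2903)=1.8653;  θ3=γ+ψ≈0.6980

θ₁ = -0.2618, θ₂ = 0.6980, θ₃ = 0.6980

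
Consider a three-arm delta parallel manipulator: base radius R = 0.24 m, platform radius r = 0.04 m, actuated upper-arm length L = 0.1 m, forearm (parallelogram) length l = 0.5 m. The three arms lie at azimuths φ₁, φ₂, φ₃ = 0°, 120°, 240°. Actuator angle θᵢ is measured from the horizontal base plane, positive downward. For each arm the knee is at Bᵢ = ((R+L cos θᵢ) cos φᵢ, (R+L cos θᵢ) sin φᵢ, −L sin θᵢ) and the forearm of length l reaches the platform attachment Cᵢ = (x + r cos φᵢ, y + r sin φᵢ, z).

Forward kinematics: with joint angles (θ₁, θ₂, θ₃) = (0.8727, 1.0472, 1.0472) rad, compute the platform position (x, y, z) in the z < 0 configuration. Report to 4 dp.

φ1=0.0°: virtual centre (0.2643, 0.0000, -0.0766), radius l
S2 = (0.2500·cos120.0°, 0.2500·sin120.0°, -0.0866) = (-0.1250, 0.2165, -0.0866)
arm 3 at φ=240.0°: ρ3 = 0.2500;  S3 = (-0.1250, -0.2165, -0.0866)
subtract pairs → two planes through P
[-0.7786 0.4330 -0.0200]·P = -0.0057;  [-0.7786 -0.4330 -0.0200]·P = -0.0057
det = 0.6742;  x = 0.0073+-0.0257z,  y = 0.0000+0.0000z
into |P−S₁|² = l²: 1.0007z² + 0.1664z + -0.1781 = 0;  Δ = 0.7406;  z = -0.5132 or 0.3469 → z<0 root = -0.5132
x = 0.0205, y = 0.0000

(0.0205, 0.0000, -0.5132)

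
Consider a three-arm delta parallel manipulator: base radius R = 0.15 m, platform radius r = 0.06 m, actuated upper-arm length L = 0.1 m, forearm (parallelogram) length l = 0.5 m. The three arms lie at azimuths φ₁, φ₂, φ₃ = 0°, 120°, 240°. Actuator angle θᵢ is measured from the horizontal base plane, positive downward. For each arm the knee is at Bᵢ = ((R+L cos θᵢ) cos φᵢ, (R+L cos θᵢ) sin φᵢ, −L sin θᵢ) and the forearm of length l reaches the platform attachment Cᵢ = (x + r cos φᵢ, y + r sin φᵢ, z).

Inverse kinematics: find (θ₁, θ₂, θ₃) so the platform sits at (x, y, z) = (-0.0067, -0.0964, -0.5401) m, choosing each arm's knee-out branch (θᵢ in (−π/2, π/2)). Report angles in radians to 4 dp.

rotate P by −φ1: (-0.0067, -0.0964, -0.5401)
  A cos θ + B sin θ = C:  0.0967·cos θ + -0.5401·sin θ = -0.3518
  γ=atan2(-0.5401,0.0967)=-1.3936;  ψ=arccos(-0.6411)=2.2667;  θ1=γ+ψ≈0.8731
φ2=120.0° → target in arm frame (-0.0801, 0.0540)
  A=0.1701, B=-0.5401, C=(l²−L²−A²−y'²−z²)/(2L)=-0.4179
  γ=atan2(-0.5401,0.1701)=-1.2656;  ψ=arccos(-0.7379)=2.4008;  θ2=γ+ψ≈1.1351
arm 3 (φ=240.0°): x'=0.0868, y'=0.0424
  A cos θ + B sin θ = C:  0.0032·cos θ + -0.5401·sin θ = -0.2676
  γ=atan2(-0.5401,0.0032)=-1.5649;  ψ=arccos(-0.4954)=2.0891;  θ3=γ+ψ≈0.5242

θ₁ = 0.8731, θ₂ = 1.1351, θ₃ = 0.5242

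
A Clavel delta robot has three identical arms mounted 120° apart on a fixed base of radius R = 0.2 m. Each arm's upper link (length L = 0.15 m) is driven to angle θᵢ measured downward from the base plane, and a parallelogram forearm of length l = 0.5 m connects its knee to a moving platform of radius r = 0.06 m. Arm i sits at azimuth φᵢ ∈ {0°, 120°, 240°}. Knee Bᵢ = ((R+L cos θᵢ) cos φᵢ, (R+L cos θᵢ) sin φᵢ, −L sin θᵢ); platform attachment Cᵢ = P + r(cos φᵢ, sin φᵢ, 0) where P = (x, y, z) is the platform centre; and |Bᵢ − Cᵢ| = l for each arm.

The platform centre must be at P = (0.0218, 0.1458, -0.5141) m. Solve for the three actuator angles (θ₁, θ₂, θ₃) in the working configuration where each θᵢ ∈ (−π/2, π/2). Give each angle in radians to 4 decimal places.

arm 1 (φ=0.0°): x'=0.0218, y'=0.1458
  e−x'=0.1182;  (l²−L²−(e−x')²−y'²−z²)/2L = -0.2401
  γ=atan2(-0.5141,0.1182)=-1.3448;  ψ=arccos(-0.4551)=2.0433;  θ1=γ+ψ≈0.6985
φ2=120.0° → target in arm frame (0.1154, -0.0918)
  A cos θ + B sin θ = C:  0.0246·cos θ + -0.5141·sin θ = -0.1528
  θ2 = atan2(B,A) + arccos(C/0.5147) = 0.3492
φ3=240.0° → target in arm frame (-0.1372, -0.0540)
  e−x'=0.2772;  (l²−L²−(e−x')²−y'²−z²)/2L = -0.3885
  γ=atan2(-0.5141,0.2772)=-1.0763;  ψ=arccos(-0.6651)=2.2984;  θ3=γ+ψ≈1.2221

θ₁ = 0.6985, θ₂ = 0.3492, θ₃ = 1.2221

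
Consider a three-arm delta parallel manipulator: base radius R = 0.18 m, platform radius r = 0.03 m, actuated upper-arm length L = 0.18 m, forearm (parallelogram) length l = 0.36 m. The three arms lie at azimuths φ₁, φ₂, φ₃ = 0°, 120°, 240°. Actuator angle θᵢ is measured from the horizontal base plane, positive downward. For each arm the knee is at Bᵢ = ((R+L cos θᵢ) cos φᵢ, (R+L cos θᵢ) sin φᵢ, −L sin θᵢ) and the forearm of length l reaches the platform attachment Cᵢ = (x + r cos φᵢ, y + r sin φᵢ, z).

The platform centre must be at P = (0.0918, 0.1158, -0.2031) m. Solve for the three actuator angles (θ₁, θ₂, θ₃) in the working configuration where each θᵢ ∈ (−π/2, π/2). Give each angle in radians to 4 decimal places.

θ₁ = -0.2617, θ₂ = 0.0871, θ₃ = 1.2218

rotate P by −φ1: (0.0918, 0.1158, -0.2031)
  A=0.0582, B=-0.2031, C=(l²−L²−A²−y'²−z²)/(2L)=0.1088
  √(A²+B²)=0.2113;  θ1 = -1.2917+1.0300 ≈ -0.2617
rotate P by −φ2: (0.0544, -0.1374, -0.2031)
  A=0.0956, B=-0.2031, C=(l²−L²−A²−y'²−z²)/(2L)=0.0776
  θ2 = atan2(B,A) + arccos(C/0.2245) = 0.0871
rotate P by −φ3: (-0.1462, 0.0216, -0.2031)
  A cos θ + B sin θ = C:  0.2962·cos θ + -0.2031·sin θ = -0.0896
  √(A²+B²)=0.3591;  θ3 = -0.6011+1.8228 ≈ 1.2218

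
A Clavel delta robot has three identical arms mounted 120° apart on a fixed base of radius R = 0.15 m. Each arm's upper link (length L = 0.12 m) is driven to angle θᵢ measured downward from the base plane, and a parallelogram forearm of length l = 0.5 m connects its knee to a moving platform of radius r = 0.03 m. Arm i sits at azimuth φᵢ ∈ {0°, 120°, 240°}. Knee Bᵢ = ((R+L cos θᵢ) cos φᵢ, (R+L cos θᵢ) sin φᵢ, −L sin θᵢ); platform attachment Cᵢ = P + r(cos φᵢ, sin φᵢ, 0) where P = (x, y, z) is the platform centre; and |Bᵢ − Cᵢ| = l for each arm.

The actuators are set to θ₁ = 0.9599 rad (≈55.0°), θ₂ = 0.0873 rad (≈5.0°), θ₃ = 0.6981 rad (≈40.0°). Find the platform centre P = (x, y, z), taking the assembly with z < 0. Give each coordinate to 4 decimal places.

φ1=0.0°: virtual centre (0.1888, 0.0000, -0.0983), radius l
φ2=120.0°: virtual centre (-0.1198, 0.2075, -0.0105), radius l
φ3=240.0°: virtual centre (-0.1060, -0.1835, -0.0771), radius l
eliminate P² terms by subtracting sphere 1 from 2 and 3
linear system: -0.6172x+0.4149y = 0.0122−0.1757z; -0.5896x+-0.3671y = 0.0055−0.0423z
det = 0.4712;  x = -0.0144+0.1741z,  y = 0.0080+-0.1644z
into |P−S₁|² = l²: 1.0573z² + 0.1232z + -0.1990 = 0;  Δ = 0.8568;  z = -0.4960 or 0.3794 → z<0 root = -0.4960
x = -0.1007, y = 0.0895

(-0.1007, 0.0895, -0.4960)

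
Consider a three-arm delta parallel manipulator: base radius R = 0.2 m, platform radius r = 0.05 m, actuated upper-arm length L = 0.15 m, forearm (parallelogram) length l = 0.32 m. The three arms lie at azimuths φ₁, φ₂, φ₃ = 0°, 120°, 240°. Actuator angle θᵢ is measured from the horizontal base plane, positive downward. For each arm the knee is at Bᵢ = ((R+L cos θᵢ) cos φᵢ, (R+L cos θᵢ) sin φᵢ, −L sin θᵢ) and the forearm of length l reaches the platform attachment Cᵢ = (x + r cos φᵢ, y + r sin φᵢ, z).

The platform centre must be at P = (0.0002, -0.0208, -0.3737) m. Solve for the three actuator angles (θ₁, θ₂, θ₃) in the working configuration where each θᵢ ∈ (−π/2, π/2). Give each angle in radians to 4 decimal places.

θ₁ = 1.1346, θ₂ = 1.2220, θ₃ = 1.0476

arm 1 (φ=0.0°): x'=0.0002, y'=-0.0208
  A cos θ + B sin θ = C:  0.1498·cos θ + -0.3737·sin θ = -0.2754
  √(A²+B²)=0.4026;  θ1 = -1.1896+2.3241 ≈ 1.1346
arm 2 (φ=120.0°): x'=-0.0181, y'=0.0102
  A cos θ + B sin θ = C:  0.1681·cos θ + -0.3737·sin θ = -0.2937
  √(A²+B²)=0.4098;  θ2 = -1.1481+2.3700 ≈ 1.2220
arm 3 (φ=240.0°): x'=0.0179, y'=0.0106
  A cos θ + B sin θ = C:  0.1321·cos θ + -0.3737·sin θ = -0.2577
  √(A²+B²)=0.3964;  θ3 = -1.2310+2.2786 ≈ 1.0476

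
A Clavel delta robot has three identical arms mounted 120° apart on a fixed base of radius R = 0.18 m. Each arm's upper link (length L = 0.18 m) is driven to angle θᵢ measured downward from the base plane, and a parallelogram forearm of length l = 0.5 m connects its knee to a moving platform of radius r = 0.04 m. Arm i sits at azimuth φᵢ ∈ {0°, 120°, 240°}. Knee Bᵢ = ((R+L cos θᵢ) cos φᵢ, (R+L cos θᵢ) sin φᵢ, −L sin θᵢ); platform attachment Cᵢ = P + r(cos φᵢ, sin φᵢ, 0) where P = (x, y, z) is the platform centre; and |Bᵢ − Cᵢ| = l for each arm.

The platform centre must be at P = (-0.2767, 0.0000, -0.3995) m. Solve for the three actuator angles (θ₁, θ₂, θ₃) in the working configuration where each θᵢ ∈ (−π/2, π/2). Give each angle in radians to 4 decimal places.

θ₁ = 1.3966, θ₂ = 0.0001, θ₃ = 0.0001

rotate P by −φ1: (-0.2767, 0.0000, -0.3995)
  e−x'=0.4167;  (l²−L²−(e−x')²−y'²−z²)/2L = -0.3212
  √(A²+B²)=0.5773;  θ1 = -0.7643+2.1609 ≈ 1.3966
rotate P by −φ2: (0.1383, 0.2396, -0.3995)
  A=0.0017, B=-0.3995, C=(l²−L²−A²−y'²−z²)/(2L)=0.0016
  √(A²+B²)=0.3995;  θ2 = -1.5667+1.5668 ≈ 0.0001
arm 3 (φ=240.0°): x'=0.1384, y'=-0.2396
  A=0.0016, B=-0.3995, C=(l²−L²−A²−y'²−z²)/(2L)=0.0016
  γ=atan2(-0.3995,0.0016)=-1.5667;  ψ=arccos(0.0040)=1.5668;  θ3=γ+ψ≈0.0001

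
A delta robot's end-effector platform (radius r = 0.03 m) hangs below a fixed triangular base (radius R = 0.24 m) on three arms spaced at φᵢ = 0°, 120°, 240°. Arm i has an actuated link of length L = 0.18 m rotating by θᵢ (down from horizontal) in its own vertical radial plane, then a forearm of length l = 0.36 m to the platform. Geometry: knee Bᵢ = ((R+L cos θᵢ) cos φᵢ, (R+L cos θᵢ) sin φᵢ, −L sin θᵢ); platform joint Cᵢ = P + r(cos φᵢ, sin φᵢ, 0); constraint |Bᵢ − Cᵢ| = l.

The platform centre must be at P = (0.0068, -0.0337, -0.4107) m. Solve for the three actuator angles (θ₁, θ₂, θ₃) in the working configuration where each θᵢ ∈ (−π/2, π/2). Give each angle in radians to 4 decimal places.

rotate P by −φ1: (0.0068, -0.0337, -0.4107)
  e−x'=0.2032;  (l²−L²−(e−x')²−y'²−z²)/2L = -0.3164
  θ1 = atan2(B,A) + arccos(C/0.4582) = 1.2216
rotate P by −φ2: (-0.0326, 0.0110, -0.4107)
  e−x'=0.2426;  (l²−L²−(e−x')²−y'²−z²)/2L = -0.3623
  θ2 = atan2(B,A) + arccos(C/0.4770) = 1.3963
rotate P by −φ3: (0.0258, 0.0227, -0.4107)
  A cos θ + B sin θ = C:  0.1842·cos θ + -0.4107·sin θ = -0.2942
  √(A²+B²)=0.4501;  θ3 = -1.1492+2.2832 ≈ 1.1341

θ₁ = 1.2216, θ₂ = 1.3963, θ₃ = 1.1341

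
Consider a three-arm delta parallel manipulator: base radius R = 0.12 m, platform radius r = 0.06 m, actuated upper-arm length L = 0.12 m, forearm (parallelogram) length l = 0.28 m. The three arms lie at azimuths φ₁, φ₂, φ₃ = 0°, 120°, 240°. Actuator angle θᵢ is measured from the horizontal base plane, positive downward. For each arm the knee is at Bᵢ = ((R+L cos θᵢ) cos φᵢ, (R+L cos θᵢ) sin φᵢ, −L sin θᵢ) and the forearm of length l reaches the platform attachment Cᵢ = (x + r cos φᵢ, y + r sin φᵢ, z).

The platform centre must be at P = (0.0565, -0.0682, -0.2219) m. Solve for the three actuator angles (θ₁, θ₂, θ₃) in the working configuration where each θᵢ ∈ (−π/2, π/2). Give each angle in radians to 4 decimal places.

rotate P by −φ1: (0.0565, -0.0682, -0.2219)
  e−x'=0.0035;  (l²−L²−(e−x')²−y'²−z²)/2L = 0.0421
  √(A²+B²)=0.2219;  θ1 = -1.5550+1.3801 ≈ -0.1750
rotate P by −φ2: (-0.0873, -0.0148, -0.2219)
  A cos θ + B sin θ = C:  0.1473·cos θ + -0.2219·sin θ = -0.0298
  √(A²+B²)=0.2663;  θ2 = -0.9847+1.6831 ≈ 0.6983
rotate P by −φ3: (0.0308, 0.0830, -0.2219)
  A cos θ + B sin θ = C:  0.0292·cos θ + -0.2219·sin θ = 0.0292
  √(A²+B²)=0.2238;  θ3 = -1.4400+1.4398 ≈ -0.0002

θ₁ = -0.1750, θ₂ = 0.6983, θ₃ = -0.0002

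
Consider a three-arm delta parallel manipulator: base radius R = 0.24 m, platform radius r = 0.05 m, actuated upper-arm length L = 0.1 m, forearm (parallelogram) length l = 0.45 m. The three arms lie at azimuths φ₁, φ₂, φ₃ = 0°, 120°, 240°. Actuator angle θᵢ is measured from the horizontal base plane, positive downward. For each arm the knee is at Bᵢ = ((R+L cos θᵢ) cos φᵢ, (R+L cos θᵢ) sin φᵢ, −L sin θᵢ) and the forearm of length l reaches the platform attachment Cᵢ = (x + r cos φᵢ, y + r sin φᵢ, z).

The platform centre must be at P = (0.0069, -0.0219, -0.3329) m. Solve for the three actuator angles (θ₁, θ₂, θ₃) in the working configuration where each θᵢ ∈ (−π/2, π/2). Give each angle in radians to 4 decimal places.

θ₁ = -0.1753, θ₂ = 0.0871, θ₃ = -0.2619

arm 1 (φ=0.0°): x'=0.0069, y'=-0.0219
  e−x'=0.1831;  (l²−L²−(e−x')²−y'²−z²)/2L = 0.2384
  θ1 = atan2(B,A) + arccos(C/0.3799) = -0.1753
rotate P by −φ2: (-0.0224, 0.0050, -0.3329)
  A cos θ + B sin θ = C:  0.2124·cos θ + -0.3329·sin θ = 0.1827
  γ=atan2(-0.3329,0.2124)=-1.0028;  ψ=arccos(0.4626)=1.0899;  θ2=γ+ψ≈0.0871
arm 3 (φ=240.0°): x'=0.0155, y'=0.0169
  A=0.1745, B=-0.3329, C=(l²−L²−A²−y'²−z²)/(2L)=0.2547
  γ=atan2(-0.3329,0.1745)=-1.0880;  ψ=arccos(0.6777)=0.8261;  θ3=γ+ψ≈-0.2619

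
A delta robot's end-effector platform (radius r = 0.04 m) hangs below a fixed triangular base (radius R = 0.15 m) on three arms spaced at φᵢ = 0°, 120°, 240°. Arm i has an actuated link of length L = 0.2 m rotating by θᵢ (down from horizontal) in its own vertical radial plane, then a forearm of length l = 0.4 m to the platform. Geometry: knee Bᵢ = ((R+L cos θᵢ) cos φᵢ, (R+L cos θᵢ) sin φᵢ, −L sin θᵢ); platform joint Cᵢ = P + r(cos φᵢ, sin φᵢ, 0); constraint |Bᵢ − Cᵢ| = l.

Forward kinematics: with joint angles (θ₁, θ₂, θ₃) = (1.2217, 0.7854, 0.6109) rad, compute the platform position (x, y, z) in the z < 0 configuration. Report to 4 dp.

(-0.1171, -0.0293, -0.4559)

arm 1 at φ=0.0°: ρ1 = 0.1784;  O1 = (0.1784, 0.0000, -0.1879)
O2 = (0.2514·cos120.0°, 0.2514·sin120.0°, -0.1414) = (-0.1257, 0.2177, -0.1414)
arm 3 at φ=240.0°: ρ3 = 0.2738;  O3 = (-0.1369, -0.2371, -0.1147)
eliminate P² terms by subtracting sphere 1 from 2 and 3
linear system: -0.6082x+0.4355y = 0.0161−0.0930z; -0.6306x+-0.4743y = 0.0210−0.1464z
det = 0.5631;  x = -0.0298+0.1916z,  y = -0.0047+0.0540z
quadratic in z: (1.0396)z²+(0.2956)z+(-0.0813)=0, √Δ=0.6523 → z ∈ {-0.4559, 0.1716}; z = -0.4559 (taking z<0)
x = -0.1171, y = -0.0293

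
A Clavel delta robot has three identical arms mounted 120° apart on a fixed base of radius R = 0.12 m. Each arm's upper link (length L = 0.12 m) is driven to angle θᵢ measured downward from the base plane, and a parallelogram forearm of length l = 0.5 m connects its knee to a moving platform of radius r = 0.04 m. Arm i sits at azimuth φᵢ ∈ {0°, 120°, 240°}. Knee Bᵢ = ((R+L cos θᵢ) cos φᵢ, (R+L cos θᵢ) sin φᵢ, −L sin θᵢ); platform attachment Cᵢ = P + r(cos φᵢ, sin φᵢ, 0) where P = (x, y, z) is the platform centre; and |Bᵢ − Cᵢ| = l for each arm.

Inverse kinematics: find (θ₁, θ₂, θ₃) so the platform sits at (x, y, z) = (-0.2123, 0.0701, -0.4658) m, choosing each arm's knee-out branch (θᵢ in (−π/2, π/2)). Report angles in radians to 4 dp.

rotate P by −φ1: (-0.2123, 0.0701, -0.4658)
  A=0.2923, B=-0.4658, C=(l²−L²−A²−y'²−z²)/(2L)=-0.2988
  γ=atan2(-0.4658,0.2923)=-1.0104;  ψ=arccos(-0.5434)=2.1453;  θ1=γ+ψ≈1.1349
φ2=120.0° → target in arm frame (0.1669, 0.1488)
  A=-0.0869, B=-0.4658, C=(l²−L²−A²−y'²−z²)/(2L)=-0.0461
  √(A²+B²)=0.4738;  θ2 = -1.7552+1.6682 ≈ -0.0870
φ3=240.0° → target in arm frame (0.0454, -0.2189)
  e−x'=0.0346;  (l²−L²−(e−x')²−y'²−z²)/2L = -0.1270
  θ3 = atan2(B,A) + arccos(C/0.4671) = 0.3495

θ₁ = 1.1349, θ₂ = -0.0870, θ₃ = 0.3495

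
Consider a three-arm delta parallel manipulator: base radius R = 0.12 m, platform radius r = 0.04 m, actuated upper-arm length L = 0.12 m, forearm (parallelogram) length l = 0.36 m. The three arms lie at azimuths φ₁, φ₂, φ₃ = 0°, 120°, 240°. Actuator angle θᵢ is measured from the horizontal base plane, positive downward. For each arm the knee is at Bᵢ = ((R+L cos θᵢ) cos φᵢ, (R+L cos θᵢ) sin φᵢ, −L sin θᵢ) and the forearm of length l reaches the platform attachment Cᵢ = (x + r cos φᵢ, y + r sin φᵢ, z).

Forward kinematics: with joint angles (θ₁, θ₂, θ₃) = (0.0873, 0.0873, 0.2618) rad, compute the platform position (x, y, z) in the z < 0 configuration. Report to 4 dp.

(0.0115, 0.0200, -0.3168)

S1 = (0.1995·cos0.0°, 0.1995·sin0.0°, -0.0105) = (0.1995, 0.0000, -0.0105)
φ2=120.0°: virtual centre (-0.0998, 0.1728, -0.0105), radius l
S3 = (0.1959·cos240.0°, 0.1959·sin240.0°, -0.0311) = (-0.0980, -0.1697, -0.0311)
eliminate P² terms by subtracting sphere 1 from 2 and 3
plane₁₂: -0.5986x+0.3456y+0.0000z = 0.0000
Cramer: x(z) = 0.0005-0.0348z;  y(z) = 0.0009-0.0603z
sphere 1 gives Az²+Bz+C=0 with A=1.0049, B=0.0347, C=-0.0899;  B²−4AC=0.3624;  roots -0.3168, 0.2823;  negative root z = -0.3168
x = 0.0115, y = 0.0200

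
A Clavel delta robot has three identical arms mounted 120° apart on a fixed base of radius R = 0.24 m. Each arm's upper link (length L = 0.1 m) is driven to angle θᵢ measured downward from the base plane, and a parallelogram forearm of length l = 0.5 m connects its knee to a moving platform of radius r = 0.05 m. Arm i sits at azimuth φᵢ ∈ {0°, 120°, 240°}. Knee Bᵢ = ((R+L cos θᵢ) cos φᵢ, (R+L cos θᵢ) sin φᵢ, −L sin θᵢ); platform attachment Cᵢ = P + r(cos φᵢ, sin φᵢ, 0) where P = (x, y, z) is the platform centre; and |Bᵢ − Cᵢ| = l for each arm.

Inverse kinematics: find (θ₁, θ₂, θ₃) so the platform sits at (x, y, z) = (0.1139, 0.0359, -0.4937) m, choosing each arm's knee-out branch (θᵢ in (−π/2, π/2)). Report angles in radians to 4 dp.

φ1=0.0° → target in arm frame (0.1139, 0.0359)
  e−x'=0.0761;  (l²−L²−(e−x')²−y'²−z²)/2L = -0.0541
  θ1 = atan2(B,A) + arccos(C/0.4995) = 0.2615
arm 2 (φ=120.0°): x'=-0.0259, y'=-0.1166
  A cos θ + B sin θ = C:  0.2159·cos θ + -0.4937·sin θ = -0.3196
  γ=atan2(-0.4937,0.2159)=-1.1586;  ψ=arccos(-0.5932)=2.2058;  θ2=γ+ψ≈1.0472
arm 3 (φ=240.0°): x'=-0.0880, y'=0.0807
  A=0.2780, B=-0.4937, C=(l²−L²−A²−y'²−z²)/(2L)=-0.4378
  √(A²+B²)=0.5666;  θ3 = -1.0579+2.4538 ≈ 1.3959

θ₁ = 0.2615, θ₂ = 1.0472, θ₃ = 1.3959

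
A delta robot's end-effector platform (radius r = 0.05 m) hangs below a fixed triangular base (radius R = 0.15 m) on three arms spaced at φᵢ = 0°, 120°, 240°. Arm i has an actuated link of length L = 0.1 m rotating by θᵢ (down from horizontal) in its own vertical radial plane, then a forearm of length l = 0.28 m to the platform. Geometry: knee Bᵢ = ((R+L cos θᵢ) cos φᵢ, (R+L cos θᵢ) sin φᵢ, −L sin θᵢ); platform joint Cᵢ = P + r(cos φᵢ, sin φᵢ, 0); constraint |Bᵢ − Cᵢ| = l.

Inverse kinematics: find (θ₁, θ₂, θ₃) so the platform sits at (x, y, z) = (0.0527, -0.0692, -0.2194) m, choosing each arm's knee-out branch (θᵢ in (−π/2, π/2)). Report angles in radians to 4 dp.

θ₁ = -0.0870, θ₂ = 0.9596, θ₃ = 0.0872

φ1=0.0° → target in arm frame (0.0527, -0.0692)
  A cos θ + B sin θ = C:  0.0473·cos θ + -0.2194·sin θ = 0.0662
  √(A²+B²)=0.2244;  θ1 = -1.3585+1.2714 ≈ -0.0870
rotate P by −φ2: (-0.0863, -0.0110, -0.2194)
  A=0.1863, B=-0.2194, C=(l²−L²−A²−y'²−z²)/(2L)=-0.0728
  θ2 = atan2(B,A) + arccos(C/0.2878) = 0.9596
rotate P by −φ3: (0.0336, 0.0802, -0.2194)
  e−x'=0.0664;  (l²−L²−(e−x')²−y'²−z²)/2L = 0.0471
  √(A²+B²)=0.2292;  θ3 = -1.2768+1.3640 ≈ 0.0872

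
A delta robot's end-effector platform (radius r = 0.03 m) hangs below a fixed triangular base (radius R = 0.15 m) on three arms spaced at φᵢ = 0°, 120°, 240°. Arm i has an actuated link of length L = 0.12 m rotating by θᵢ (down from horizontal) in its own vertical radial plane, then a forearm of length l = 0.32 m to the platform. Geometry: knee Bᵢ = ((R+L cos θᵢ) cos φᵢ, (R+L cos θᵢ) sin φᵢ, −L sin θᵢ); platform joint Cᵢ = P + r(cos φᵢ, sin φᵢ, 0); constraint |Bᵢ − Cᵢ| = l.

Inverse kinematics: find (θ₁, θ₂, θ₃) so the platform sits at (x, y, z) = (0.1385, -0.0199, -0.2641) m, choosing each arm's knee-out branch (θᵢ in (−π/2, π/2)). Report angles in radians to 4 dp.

θ₁ = -0.3492, θ₂ = 1.1342, θ₃ = 0.9595

rotate P by −φ1: (0.1385, -0.0199, -0.2641)
  e−x'=-0.0185;  (l²−L²−(e−x')²−y'²−z²)/2L = 0.0730
  γ=atan2(-0.2641,-0.0185)=-1.6407;  ψ=arccos(0.2756)=1.2916;  θ1=γ+ψ≈-0.3492
arm 2 (φ=120.0°): x'=-0.0865, y'=-0.1100
  e−x'=0.2065;  (l²−L²−(e−x')²−y'²−z²)/2L = -0.1520
  γ=atan2(-0.2641,0.2065)=-0.9072;  ψ=arccos(-0.4534)=2.0414;  θ2=γ+ψ≈1.1342
φ3=240.0° → target in arm frame (-0.0520, 0.1299)
  A=0.1720, B=-0.2641, C=(l²−L²−A²−y'²−z²)/(2L)=-0.1175
  γ=atan2(-0.2641,0.1720)=-0.9935;  ψ=arccos(-0.3729)=1.9530;  θ3=γ+ψ≈0.9595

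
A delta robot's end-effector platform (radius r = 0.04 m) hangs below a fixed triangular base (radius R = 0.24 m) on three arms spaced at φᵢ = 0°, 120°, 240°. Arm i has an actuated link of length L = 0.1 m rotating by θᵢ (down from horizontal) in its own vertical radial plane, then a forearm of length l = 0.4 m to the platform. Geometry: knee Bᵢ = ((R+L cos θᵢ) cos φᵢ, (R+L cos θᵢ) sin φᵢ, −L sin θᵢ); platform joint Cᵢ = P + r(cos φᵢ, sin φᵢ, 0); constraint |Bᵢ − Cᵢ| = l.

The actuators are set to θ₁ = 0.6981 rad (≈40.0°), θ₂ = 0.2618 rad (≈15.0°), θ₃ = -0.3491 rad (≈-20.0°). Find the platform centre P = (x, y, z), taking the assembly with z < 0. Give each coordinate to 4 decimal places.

φ1=0.0°: virtual centre (0.2766, 0.0000, -0.0643), radius l
centre 2 = (0.2966·cos120.0°, 0.2966·sin120.0°, -0.0259) = (-0.1483, 0.2569, -0.0259)
centre 3 = (0.2940·cos240.0°, 0.2940·sin240.0°, 0.0342) = (-0.1470, -0.2546, 0.0342)
|centre ₂|²−|centre ₁|² = 0.0080;  |centre ₃|²−|centre ₁|² = 0.0069
linear system: -0.8498x+0.5137y = 0.0080−0.0768z; -0.8472x+-0.5092y = 0.0069−0.1970z
det = 0.8679;  x = -0.0088+0.1616z,  y = 0.0010+0.1179z
into |P−centre ₁|² = l²: 1.0400z² + 0.0365z + -0.0744 = 0;  Δ = 0.3109;  z = -0.2856 or 0.2505 → z<0 root = -0.2856
x = -0.0550, y = -0.0327

(-0.0550, -0.0327, -0.2856)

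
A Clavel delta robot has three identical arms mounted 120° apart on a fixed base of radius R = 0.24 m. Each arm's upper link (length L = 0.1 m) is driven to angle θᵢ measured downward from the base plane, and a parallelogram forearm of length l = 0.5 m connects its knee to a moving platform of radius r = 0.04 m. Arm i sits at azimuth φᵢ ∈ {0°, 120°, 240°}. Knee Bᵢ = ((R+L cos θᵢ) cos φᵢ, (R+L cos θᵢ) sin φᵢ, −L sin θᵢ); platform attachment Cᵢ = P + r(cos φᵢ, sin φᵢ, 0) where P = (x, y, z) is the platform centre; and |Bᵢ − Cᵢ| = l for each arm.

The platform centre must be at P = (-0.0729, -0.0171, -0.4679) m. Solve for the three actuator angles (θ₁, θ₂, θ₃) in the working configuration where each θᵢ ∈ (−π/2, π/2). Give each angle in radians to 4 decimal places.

θ₁ = 1.0466, θ₂ = 0.5234, θ₃ = 0.3489

arm 1 (φ=0.0°): x'=-0.0729, y'=-0.0171
  A cos θ + B sin θ = C:  0.2729·cos θ + -0.4679·sin θ = -0.2685
  √(A²+B²)=0.5417;  θ1 = -1.0428+2.0894 ≈ 1.0466
φ2=120.0° → target in arm frame (0.0216, 0.0717)
  A=0.1784, B=-0.4679, C=(l²−L²−A²−y'²−z²)/(2L)=-0.0794
  θ2 = atan2(B,A) + arccos(C/0.5007) = 0.5234
arm 3 (φ=240.0°): x'=0.0513, y'=-0.0546
  e−x'=0.1487;  (l²−L²−(e−x')²−y'²−z²)/2L = -0.0202
  √(A²+B²)=0.4910;  θ3 = -1.2630+1.6119 ≈ 0.3489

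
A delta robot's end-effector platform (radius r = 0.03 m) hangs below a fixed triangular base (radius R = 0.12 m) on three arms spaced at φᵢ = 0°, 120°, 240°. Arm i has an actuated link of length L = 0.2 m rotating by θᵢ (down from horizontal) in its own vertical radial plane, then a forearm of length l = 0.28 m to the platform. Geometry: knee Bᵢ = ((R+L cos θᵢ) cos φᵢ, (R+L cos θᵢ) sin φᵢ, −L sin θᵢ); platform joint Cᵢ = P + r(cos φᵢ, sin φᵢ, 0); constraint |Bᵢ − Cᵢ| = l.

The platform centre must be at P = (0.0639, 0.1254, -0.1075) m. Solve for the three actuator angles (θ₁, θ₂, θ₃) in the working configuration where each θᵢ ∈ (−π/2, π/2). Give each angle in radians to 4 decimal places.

θ₁ = 0.0001, θ₂ = -0.1747, θ₃ = 1.3966

arm 1 (φ=0.0°): x'=0.0639, y'=0.1254
  e−x'=0.0261;  (l²−L²−(e−x')²−y'²−z²)/2L = 0.0261
  θ1 = atan2(B,A) + arccos(C/0.1106) = 0.0001
rotate P by −φ2: (0.0766, -0.1180, -0.1075)
  A=0.0134, B=-0.1075, C=(l²−L²−A²−y'²−z²)/(2L)=0.0318
  θ2 = atan2(B,A) + arccos(C/0.1083) = -0.1747
rotate P by −φ3: (-0.1405, -0.0074, -0.1075)
  A=0.2305, B=-0.1075, C=(l²−L²−A²−y'²−z²)/(2L)=-0.0659
  √(A²+B²)=0.2544;  θ3 = -0.4363+1.8329 ≈ 1.3966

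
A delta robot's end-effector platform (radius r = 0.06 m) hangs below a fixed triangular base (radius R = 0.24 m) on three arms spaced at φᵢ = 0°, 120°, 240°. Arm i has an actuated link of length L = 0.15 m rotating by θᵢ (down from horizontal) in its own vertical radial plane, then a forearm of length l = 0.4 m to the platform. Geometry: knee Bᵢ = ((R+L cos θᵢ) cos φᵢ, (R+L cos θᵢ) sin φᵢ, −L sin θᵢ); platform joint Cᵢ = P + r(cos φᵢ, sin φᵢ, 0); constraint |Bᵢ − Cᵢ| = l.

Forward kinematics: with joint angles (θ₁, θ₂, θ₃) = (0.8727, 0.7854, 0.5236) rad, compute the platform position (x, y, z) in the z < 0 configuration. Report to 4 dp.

arm 1 at φ=0.0°: (R−r)+L cos θ1 = 0.2764;  S1 = (0.2764, 0.0000, -0.1149)
S2 = (0.2861·cos120.0°, 0.2861·sin120.0°, -0.1061) = (-0.1430, 0.2477, -0.1061)
arm 3 at φ=240.0°: (R−r)+L cos θ3 = 0.3099;  S3 = (-0.1550, -0.2684, -0.0750)
|S₂|²−|S₁|² = 0.0035;  |S₃|²−|S₁|² = 0.0121
linear system: -0.8389x+0.4955y = 0.0035−0.0177z; -0.8627x+-0.5368y = 0.0121−0.0798z
det = 0.8778;  x = -0.0089+0.0559z,  y = -0.0081+0.0589z
quadratic in z: (1.0066)z²+(0.1970)z+(-0.0653)=0, √Δ=0.5493 → z ∈ {-0.3707, 0.1750}; z = -0.3707 (taking z<0)
x = -0.0296, y = -0.0299

(-0.0296, -0.0299, -0.3707)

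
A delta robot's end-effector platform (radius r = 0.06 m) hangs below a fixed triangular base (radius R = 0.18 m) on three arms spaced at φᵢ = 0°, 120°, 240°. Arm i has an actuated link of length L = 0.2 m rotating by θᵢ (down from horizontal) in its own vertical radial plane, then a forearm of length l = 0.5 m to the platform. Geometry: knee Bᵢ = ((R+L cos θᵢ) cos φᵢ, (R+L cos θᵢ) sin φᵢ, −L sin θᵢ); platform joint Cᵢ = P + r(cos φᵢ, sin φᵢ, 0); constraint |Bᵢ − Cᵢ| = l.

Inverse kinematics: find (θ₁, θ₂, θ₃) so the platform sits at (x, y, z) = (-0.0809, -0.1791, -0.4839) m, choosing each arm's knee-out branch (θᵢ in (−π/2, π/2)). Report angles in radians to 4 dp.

θ₁ = 0.8725, θ₂ = 0.9598, θ₃ = 0.0001

arm 1 (φ=0.0°): x'=-0.0809, y'=-0.1791
  A=0.2009, B=-0.4839, C=(l²−L²−A²−y'²−z²)/(2L)=-0.2415
  θ1 = atan2(B,A) + arccos(C/0.5239) = 0.8725
φ2=120.0° → target in arm frame (-0.1147, 0.1596)
  A=0.2347, B=-0.4839, C=(l²−L²−A²−y'²−z²)/(2L)=-0.2617
  γ=atan2(-0.4839,0.2347)=-1.1193;  ψ=arccos(-0.4867)=2.0791;  θ2=γ+ψ≈0.9598
φ3=240.0° → target in arm frame (0.1956, 0.0195)
  A cos θ + B sin θ = C:  -0.0756·cos θ + -0.4839·sin θ = -0.0756
  θ3 = atan2(B,A) + arccos(C/0.4898) = 0.0001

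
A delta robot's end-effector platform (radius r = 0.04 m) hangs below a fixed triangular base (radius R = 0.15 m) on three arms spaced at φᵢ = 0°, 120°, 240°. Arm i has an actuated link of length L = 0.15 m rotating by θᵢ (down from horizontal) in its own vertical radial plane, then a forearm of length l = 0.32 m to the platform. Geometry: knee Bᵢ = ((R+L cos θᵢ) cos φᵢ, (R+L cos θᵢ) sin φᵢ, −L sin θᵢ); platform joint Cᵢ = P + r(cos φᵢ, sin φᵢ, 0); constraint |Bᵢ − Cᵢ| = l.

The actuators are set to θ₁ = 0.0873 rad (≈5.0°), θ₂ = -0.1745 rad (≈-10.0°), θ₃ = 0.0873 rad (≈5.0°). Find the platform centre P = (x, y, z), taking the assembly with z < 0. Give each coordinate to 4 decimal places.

(-0.0092, 0.0159, -0.1863)

arm 1 at φ=0.0°: (R−r)+L cos θ1 = 0.2594;  S1 = (0.2594, 0.0000, -0.0131)
S2 = (0.2577·cos120.0°, 0.2577·sin120.0°, 0.0260) = (-0.1289, 0.2232, 0.0260)
arm 3 at φ=240.0°: (R−r)+L cos θ3 = 0.2594;  S3 = (-0.1297, -0.2247, -0.0131)
subtract pairs → two planes through P
[-0.7766 0.4464 0.0782]·P = -0.0004;  [-0.7783 -0.4493 0.0000]·P = 0.0000
det = 0.6964;  x = 0.0002+0.0505z,  y = -0.0004+-0.0874z
into |P−S₁|² = l²: 1.0102z² + 0.0001z + -0.0351 = 0;  Δ = 0.1416;  z = -0.1863 or 0.1862 → z<0 root = -0.1863
x = -0.0092, y = 0.0159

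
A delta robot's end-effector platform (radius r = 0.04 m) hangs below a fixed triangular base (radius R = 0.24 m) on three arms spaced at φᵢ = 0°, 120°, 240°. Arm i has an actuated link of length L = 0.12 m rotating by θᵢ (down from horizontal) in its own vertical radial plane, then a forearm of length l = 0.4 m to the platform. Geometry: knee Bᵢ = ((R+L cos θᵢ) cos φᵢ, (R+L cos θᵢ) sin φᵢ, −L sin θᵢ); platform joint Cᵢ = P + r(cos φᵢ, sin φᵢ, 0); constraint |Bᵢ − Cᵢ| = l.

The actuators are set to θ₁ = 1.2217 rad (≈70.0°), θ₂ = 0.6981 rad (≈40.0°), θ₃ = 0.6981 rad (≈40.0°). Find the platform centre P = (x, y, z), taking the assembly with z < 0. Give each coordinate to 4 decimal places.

(-0.0608, 0.0000, -0.3752)

arm 1 at φ=0.0°: (R−r)+L cos θ1 = 0.2410;  centre 1 = (0.2410, 0.0000, -0.1128)
centre 2 = (0.2919·cos120.0°, 0.2919·sin120.0°, -0.0771) = (-0.1460, 0.2528, -0.0771)
centre 3 = (0.2919·cos240.0°, 0.2919·sin240.0°, -0.0771) = (-0.1460, -0.2528, -0.0771)
eliminate P² terms by subtracting sphere 1 from 2 and 3
[-0.7740 0.5056 0.0713]·P = 0.0204;  [-0.7740 -0.5056 0.0713]·P = 0.0204
det = 0.7827;  x = -0.0263+0.0921z,  y = 0.0000+0.0000z
quadratic in z: (1.0085)z²+(0.1763)z+(-0.0758)=0, √Δ=0.5804 → z ∈ {-0.3752, 0.2004}; z = -0.3752 (taking z<0)
x = -0.0608, y = 0.0000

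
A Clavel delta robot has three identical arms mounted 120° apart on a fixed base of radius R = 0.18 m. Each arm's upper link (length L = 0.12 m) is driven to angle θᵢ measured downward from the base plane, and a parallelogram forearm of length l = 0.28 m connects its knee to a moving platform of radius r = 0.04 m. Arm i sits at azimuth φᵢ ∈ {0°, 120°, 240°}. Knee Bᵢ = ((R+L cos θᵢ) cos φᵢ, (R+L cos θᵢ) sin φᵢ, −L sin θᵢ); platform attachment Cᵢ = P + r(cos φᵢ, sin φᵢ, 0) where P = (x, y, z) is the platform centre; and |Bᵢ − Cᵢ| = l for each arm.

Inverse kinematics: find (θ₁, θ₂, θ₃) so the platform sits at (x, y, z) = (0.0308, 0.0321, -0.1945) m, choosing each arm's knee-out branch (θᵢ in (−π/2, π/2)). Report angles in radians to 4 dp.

arm 1 (φ=0.0°): x'=0.0308, y'=0.0321
  A=0.1092, B=-0.1945, C=(l²−L²−A²−y'²−z²)/(2L)=0.0551
  θ1 = atan2(B,A) + arccos(C/0.2231) = 0.2622
rotate P by −φ2: (0.0124, -0.0427, -0.1945)
  A=0.1276, B=-0.1945, C=(l²−L²−A²−y'²−z²)/(2L)=0.0336
  θ2 = atan2(B,A) + arccos(C/0.2326) = 0.4357
arm 3 (φ=240.0°): x'=-0.0432, y'=0.0106
  A=0.1832, B=-0.1945, C=(l²−L²−A²−y'²−z²)/(2L)=-0.0313
  √(A²+B²)=0.2672;  θ3 = -0.8153+1.6881 ≈ 0.8728

θ₁ = 0.2622, θ₂ = 0.4357, θ₃ = 0.8728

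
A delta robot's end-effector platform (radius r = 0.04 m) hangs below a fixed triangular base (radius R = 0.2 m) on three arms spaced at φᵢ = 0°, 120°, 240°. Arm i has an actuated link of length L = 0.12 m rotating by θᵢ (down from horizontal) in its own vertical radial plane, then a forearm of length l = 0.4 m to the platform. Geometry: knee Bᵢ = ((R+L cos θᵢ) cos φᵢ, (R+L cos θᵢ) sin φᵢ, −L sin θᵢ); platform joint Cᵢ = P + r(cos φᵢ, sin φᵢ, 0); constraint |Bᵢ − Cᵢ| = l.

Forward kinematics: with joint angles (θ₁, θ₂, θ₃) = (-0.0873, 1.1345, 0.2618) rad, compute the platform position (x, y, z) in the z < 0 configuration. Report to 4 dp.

(0.0865, -0.0919, -0.3276)

φ1=0.0°: virtual centre (0.2795, 0.0000, 0.0105), radius l
φ2=120.0°: virtual centre (-0.1054, 0.1825, -0.1088), radius l
arm 3 at φ=240.0°: e+L cos θ3 = 0.2759;  centre 3 = (-0.1380, -0.2389, -0.0311)
subtract pairs → two planes through P
linear system: -0.7698x+0.3650y = -0.0220−-0.2384z; -0.8350x+-0.4779y = -0.0012−-0.0830z
det = 0.6726;  x = 0.0163+-0.2145z,  y = -0.0260+0.2010z
quadratic in z: (1.0864)z²+(0.0815)z+(-0.0899)=0, √Δ=0.6304 → z ∈ {-0.3276, 0.2526}; z = -0.3276 (taking z<0)
x = 0.0865, y = -0.0919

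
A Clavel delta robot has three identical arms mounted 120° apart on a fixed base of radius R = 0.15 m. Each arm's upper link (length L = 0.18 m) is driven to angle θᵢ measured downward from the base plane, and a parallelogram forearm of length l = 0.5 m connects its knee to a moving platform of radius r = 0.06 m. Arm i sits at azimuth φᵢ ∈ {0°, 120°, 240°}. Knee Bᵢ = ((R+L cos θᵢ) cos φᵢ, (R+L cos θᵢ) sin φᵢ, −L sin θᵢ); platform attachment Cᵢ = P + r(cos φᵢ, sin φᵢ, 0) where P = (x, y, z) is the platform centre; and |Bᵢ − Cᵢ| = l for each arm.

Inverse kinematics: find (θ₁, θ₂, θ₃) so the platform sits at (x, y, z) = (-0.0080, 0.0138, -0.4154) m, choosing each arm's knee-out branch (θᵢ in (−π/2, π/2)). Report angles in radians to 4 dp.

arm 1 (φ=0.0°): x'=-0.0080, y'=0.0138
  A cos θ + B sin θ = C:  0.0980·cos θ + -0.4154·sin θ = 0.0979
  γ=atan2(-0.4154,0.0980)=-1.3391;  ψ=arccos(0.2294)=1.3393;  θ1=γ+ψ≈0.0002
arm 2 (φ=120.0°): x'=0.0160, y'=0.0000
  A cos θ + B sin θ = C:  0.0740·cos θ + -0.4154·sin θ = 0.1099
  √(A²+B²)=0.4219;  θ2 = -1.3944+1.3073 ≈ -0.0871
φ3=240.0° → target in arm frame (-0.0080, -0.0138)
  A cos θ + B sin θ = C:  0.0980·cos θ + -0.4154·sin θ = 0.0979
  γ=atan2(-0.4154,0.0980)=-1.3392;  ψ=arccos(0.2295)=1.3393;  θ3=γ+ψ≈0.0000

θ₁ = 0.0002, θ₂ = -0.0871, θ₃ = 0.0000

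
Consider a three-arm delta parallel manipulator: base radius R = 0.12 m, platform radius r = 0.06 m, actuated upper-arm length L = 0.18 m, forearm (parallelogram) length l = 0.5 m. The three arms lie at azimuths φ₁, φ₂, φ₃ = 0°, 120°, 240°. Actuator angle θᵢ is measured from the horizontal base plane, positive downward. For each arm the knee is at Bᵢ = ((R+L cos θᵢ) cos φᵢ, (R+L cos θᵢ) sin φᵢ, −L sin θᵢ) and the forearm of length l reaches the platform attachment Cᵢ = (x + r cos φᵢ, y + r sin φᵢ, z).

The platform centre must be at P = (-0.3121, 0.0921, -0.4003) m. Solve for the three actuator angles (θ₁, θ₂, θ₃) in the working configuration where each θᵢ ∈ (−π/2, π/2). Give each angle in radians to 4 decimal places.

θ₁ = 1.2216, θ₂ = -0.2618, θ₃ = 0.2619

φ1=0.0° → target in arm frame (-0.3121, 0.0921)
  A=0.3721, B=-0.4003, C=(l²−L²−A²−y'²−z²)/(2L)=-0.2488
  √(A²+B²)=0.5465;  θ1 = -0.8219+2.0435 ≈ 1.2216
arm 2 (φ=120.0°): x'=0.2358, y'=0.2242
  A cos θ + B sin θ = C:  -0.1758·cos θ + -0.4003·sin θ = -0.0662
  γ=atan2(-0.4003,-0.1758)=-1.9846;  ψ=arccos(-0.1514)=1.7228;  θ2=γ+ψ≈-0.2618
arm 3 (φ=240.0°): x'=0.0763, y'=-0.3163
  A cos θ + B sin θ = C:  -0.0163·cos θ + -0.4003·sin θ = -0.1194
  √(A²+B²)=0.4006;  θ3 = -1.6115+1.8734 ≈ 0.2619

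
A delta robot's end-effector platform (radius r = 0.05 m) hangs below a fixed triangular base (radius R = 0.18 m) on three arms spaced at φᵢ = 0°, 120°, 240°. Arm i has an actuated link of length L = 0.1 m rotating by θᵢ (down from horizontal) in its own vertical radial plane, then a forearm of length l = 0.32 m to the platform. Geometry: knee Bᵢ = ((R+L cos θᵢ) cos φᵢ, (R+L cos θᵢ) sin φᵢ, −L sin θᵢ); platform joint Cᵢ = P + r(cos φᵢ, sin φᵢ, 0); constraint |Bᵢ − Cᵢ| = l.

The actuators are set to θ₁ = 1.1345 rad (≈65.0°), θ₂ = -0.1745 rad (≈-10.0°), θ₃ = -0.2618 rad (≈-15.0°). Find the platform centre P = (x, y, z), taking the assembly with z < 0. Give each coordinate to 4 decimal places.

O1 = (0.1723·cos0.0°, 0.1723·sin0.0°, -0.0906) = (0.1723, 0.0000, -0.0906)
O2 = (0.2285·cos120.0°, 0.2285·sin120.0°, 0.0174) = (-0.1142, 0.1979, 0.0174)
φ3=240.0°: virtual centre (-0.1133, -0.1962, 0.0259), radius l
subtract pairs → two planes through P
plane₁₂: -0.5730x+0.3957y+0.2160z = 0.0146
Cramer: x(z) = -0.0251+0.3925z;  y(z) = 0.0006+0.0226z
quadratic in z: (1.1546)z²+(0.0263)z+(-0.0552)=0, √Δ=0.5057 → z ∈ {-0.2304, 0.2076}; z = -0.2304 (taking z<0)
x = -0.1156, y = -0.0046

(-0.1156, -0.0046, -0.2304)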